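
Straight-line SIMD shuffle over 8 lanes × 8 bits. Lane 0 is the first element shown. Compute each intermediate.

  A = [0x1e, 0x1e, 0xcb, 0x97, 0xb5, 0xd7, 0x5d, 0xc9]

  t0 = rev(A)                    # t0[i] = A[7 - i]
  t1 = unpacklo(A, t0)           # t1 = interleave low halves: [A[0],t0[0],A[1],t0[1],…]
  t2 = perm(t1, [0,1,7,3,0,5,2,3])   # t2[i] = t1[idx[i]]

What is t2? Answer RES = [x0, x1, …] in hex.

RES = [0x1e, 0xc9, 0xb5, 0x5d, 0x1e, 0xd7, 0x1e, 0x5d]

t0 = [0xc9, 0x5d, 0xd7, 0xb5, 0x97, 0xcb, 0x1e, 0x1e]
t1 = [0x1e, 0xc9, 0x1e, 0x5d, 0xcb, 0xd7, 0x97, 0xb5]
t2 = [0x1e, 0xc9, 0xb5, 0x5d, 0x1e, 0xd7, 0x1e, 0x5d]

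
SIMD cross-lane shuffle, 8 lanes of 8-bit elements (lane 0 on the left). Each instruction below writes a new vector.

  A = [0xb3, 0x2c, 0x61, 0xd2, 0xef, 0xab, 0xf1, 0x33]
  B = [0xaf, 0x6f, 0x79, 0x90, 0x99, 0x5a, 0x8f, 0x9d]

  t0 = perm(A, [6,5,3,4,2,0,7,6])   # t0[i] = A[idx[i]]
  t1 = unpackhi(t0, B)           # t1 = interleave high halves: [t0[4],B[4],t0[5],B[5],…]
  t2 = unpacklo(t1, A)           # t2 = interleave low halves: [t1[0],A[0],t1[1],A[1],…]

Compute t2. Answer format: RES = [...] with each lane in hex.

RES = [0x61, 0xb3, 0x99, 0x2c, 0xb3, 0x61, 0x5a, 0xd2]

  t0: f1 ab d2 ef 61 b3 33 f1
  t1: 61 99 b3 5a 33 8f f1 9d
  t2: 61 b3 99 2c b3 61 5a d2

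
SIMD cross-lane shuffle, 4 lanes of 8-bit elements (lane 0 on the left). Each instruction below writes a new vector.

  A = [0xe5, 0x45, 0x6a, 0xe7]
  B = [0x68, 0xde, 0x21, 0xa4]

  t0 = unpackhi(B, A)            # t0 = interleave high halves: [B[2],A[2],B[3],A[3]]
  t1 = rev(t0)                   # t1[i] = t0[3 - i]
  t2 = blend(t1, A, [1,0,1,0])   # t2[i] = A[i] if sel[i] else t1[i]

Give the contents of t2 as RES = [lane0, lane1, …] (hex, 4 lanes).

  t0: 21 6a a4 e7
  t1: e7 a4 6a 21
  t2: e5 a4 6a 21

RES = [ 0xe5  0xa4  0x6a  0x21 ]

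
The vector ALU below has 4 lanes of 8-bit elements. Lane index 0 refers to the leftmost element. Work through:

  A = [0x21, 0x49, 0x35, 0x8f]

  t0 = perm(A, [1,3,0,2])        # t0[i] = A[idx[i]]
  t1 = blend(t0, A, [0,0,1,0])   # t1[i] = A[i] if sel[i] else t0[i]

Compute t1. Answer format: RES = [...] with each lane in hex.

RES = [ 0x49  0x8f  0x35  0x35 ]

t0 = [0x49, 0x8f, 0x21, 0x35]
t1 = [0x49, 0x8f, 0x35, 0x35]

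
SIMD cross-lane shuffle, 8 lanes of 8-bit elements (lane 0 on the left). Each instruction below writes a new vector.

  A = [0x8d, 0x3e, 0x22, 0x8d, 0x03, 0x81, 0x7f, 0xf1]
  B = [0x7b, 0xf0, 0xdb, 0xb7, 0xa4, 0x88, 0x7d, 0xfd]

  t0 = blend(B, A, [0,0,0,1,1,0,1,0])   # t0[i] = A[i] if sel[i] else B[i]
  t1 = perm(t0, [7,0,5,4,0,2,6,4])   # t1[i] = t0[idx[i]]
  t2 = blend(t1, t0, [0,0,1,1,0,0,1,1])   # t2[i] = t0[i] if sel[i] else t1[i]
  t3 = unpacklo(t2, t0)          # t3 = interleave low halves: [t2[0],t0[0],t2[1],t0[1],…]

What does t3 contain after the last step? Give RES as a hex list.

→ t0 |7b|f0|db|8d|03|88|7f|fd|
→ t1 |fd|7b|88|03|7b|db|7f|03|
→ t2 |fd|7b|db|8d|7b|db|7f|fd|
→ t3 |fd|7b|7b|f0|db|db|8d|8d|

RES = [0xfd, 0x7b, 0x7b, 0xf0, 0xdb, 0xdb, 0x8d, 0x8d]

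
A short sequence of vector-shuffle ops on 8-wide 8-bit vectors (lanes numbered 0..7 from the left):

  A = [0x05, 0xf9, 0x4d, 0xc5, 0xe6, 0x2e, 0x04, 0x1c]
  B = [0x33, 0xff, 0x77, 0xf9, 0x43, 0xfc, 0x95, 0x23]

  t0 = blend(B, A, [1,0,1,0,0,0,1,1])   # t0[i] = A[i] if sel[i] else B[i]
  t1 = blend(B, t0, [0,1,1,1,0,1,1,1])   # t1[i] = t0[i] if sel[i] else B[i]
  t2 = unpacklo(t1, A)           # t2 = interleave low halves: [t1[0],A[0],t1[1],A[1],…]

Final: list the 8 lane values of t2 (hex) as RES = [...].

→ t0 |05|ff|4d|f9|43|fc|04|1c|
→ t1 |33|ff|4d|f9|43|fc|04|1c|
→ t2 |33|05|ff|f9|4d|4d|f9|c5|

RES = [0x33, 0x05, 0xff, 0xf9, 0x4d, 0x4d, 0xf9, 0xc5]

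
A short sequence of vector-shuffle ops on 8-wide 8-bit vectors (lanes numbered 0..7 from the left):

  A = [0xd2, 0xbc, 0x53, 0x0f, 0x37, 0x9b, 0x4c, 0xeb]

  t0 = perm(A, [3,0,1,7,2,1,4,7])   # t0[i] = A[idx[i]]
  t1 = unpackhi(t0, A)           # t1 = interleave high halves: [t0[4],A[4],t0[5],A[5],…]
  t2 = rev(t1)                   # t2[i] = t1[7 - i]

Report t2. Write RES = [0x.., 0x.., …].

  t0: 0f d2 bc eb 53 bc 37 eb
  t1: 53 37 bc 9b 37 4c eb eb
  t2: eb eb 4c 37 9b bc 37 53

RES = [0xeb, 0xeb, 0x4c, 0x37, 0x9b, 0xbc, 0x37, 0x53]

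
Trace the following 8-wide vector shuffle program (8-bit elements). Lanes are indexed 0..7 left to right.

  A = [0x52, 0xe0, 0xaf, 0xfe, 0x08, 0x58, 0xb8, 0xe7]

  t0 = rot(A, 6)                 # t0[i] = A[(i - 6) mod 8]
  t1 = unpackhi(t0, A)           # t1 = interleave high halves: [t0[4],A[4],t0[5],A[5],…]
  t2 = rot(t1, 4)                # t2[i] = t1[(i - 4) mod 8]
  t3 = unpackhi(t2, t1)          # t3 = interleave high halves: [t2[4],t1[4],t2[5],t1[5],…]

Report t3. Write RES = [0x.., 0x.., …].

RES = [ 0xb8  0x52  0x08  0xb8  0xe7  0xe0  0x58  0xe7 ]

→ t0 |af|fe|08|58|b8|e7|52|e0|
→ t1 |b8|08|e7|58|52|b8|e0|e7|
→ t2 |52|b8|e0|e7|b8|08|e7|58|
→ t3 |b8|52|08|b8|e7|e0|58|e7|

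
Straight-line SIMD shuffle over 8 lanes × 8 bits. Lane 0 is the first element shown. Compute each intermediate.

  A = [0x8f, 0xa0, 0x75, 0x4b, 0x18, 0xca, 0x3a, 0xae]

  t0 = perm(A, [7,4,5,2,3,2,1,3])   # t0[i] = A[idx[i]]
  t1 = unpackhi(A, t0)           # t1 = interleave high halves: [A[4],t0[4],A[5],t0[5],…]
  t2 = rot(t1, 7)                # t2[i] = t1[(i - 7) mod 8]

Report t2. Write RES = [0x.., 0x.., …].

→ t0 |ae|18|ca|75|4b|75|a0|4b|
→ t1 |18|4b|ca|75|3a|a0|ae|4b|
→ t2 |4b|ca|75|3a|a0|ae|4b|18|

RES = [0x4b, 0xca, 0x75, 0x3a, 0xa0, 0xae, 0x4b, 0x18]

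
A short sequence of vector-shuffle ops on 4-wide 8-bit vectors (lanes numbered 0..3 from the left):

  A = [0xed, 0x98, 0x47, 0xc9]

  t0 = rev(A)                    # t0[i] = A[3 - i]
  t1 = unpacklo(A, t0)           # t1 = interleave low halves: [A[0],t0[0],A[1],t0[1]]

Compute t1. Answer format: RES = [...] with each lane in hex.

t0 = [0xc9, 0x47, 0x98, 0xed]
t1 = [0xed, 0xc9, 0x98, 0x47]

RES = [0xed, 0xc9, 0x98, 0x47]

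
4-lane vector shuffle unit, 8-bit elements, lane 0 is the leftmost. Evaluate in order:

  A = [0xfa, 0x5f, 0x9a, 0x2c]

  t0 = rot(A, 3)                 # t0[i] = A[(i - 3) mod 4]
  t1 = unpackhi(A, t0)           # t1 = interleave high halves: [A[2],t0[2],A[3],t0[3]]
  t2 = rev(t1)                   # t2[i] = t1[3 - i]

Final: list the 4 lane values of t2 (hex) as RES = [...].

  t0: 5f 9a 2c fa
  t1: 9a 2c 2c fa
  t2: fa 2c 2c 9a

RES = [ 0xfa  0x2c  0x2c  0x9a ]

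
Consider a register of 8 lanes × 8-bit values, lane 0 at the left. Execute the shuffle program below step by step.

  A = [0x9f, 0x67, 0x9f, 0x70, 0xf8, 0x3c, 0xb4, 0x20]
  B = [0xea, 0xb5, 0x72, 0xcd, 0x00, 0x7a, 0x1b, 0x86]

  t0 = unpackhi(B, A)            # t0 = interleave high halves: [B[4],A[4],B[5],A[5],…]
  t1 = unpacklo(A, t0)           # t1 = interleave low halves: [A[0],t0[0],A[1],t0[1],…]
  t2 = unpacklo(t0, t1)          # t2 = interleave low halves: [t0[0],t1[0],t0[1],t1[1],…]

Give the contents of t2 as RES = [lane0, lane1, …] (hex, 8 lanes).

RES = [0x00, 0x9f, 0xf8, 0x00, 0x7a, 0x67, 0x3c, 0xf8]

→ t0 |00|f8|7a|3c|1b|b4|86|20|
→ t1 |9f|00|67|f8|9f|7a|70|3c|
→ t2 |00|9f|f8|00|7a|67|3c|f8|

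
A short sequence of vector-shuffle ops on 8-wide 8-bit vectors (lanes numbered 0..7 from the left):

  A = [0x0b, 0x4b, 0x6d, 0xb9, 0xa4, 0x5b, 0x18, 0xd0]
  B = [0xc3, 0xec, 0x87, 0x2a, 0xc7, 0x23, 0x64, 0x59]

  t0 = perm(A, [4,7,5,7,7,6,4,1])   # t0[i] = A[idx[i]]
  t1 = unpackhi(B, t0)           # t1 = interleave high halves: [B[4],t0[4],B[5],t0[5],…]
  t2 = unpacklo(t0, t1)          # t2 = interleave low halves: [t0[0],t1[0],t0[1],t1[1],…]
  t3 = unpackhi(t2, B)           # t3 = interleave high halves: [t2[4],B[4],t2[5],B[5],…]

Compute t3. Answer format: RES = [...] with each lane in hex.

RES = [0x5b, 0xc7, 0x23, 0x23, 0xd0, 0x64, 0x18, 0x59]

→ t0 |a4|d0|5b|d0|d0|18|a4|4b|
→ t1 |c7|d0|23|18|64|a4|59|4b|
→ t2 |a4|c7|d0|d0|5b|23|d0|18|
→ t3 |5b|c7|23|23|d0|64|18|59|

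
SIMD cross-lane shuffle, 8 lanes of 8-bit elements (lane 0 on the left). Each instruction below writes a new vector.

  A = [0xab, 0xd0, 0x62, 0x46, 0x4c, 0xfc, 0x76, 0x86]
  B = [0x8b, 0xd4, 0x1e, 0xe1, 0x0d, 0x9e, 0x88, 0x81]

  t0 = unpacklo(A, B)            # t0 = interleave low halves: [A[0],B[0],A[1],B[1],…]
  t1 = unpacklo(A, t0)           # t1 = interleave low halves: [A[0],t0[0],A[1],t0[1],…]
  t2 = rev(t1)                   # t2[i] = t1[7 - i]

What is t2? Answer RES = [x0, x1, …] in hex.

RES = [ 0xd4  0x46  0xd0  0x62  0x8b  0xd0  0xab  0xab ]

  t0: ab 8b d0 d4 62 1e 46 e1
  t1: ab ab d0 8b 62 d0 46 d4
  t2: d4 46 d0 62 8b d0 ab ab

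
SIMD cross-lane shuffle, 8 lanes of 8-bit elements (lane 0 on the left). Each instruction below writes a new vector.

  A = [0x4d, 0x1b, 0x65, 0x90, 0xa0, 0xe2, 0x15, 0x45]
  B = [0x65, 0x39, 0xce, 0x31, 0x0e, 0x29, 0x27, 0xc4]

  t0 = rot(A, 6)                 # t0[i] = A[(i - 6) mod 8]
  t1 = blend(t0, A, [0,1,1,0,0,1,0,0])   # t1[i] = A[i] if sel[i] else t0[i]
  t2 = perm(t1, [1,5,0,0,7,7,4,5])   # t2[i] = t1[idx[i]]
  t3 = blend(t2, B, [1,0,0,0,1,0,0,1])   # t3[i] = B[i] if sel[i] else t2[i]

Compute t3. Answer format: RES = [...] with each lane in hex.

t0 = [0x65, 0x90, 0xa0, 0xe2, 0x15, 0x45, 0x4d, 0x1b]
t1 = [0x65, 0x1b, 0x65, 0xe2, 0x15, 0xe2, 0x4d, 0x1b]
t2 = [0x1b, 0xe2, 0x65, 0x65, 0x1b, 0x1b, 0x15, 0xe2]
t3 = [0x65, 0xe2, 0x65, 0x65, 0x0e, 0x1b, 0x15, 0xc4]

RES = [0x65, 0xe2, 0x65, 0x65, 0x0e, 0x1b, 0x15, 0xc4]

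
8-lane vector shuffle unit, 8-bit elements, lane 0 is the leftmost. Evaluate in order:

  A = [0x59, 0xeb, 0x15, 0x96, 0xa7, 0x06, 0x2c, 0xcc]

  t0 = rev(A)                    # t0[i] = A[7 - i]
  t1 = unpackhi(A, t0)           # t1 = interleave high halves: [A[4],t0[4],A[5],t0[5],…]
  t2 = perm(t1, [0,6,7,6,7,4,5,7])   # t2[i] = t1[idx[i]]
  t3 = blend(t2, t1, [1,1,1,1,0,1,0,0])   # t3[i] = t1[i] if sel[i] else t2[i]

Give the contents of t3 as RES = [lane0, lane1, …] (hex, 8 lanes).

RES = [ 0xa7  0x96  0x06  0x15  0x59  0xeb  0xeb  0x59 ]

t0 = [0xcc, 0x2c, 0x06, 0xa7, 0x96, 0x15, 0xeb, 0x59]
t1 = [0xa7, 0x96, 0x06, 0x15, 0x2c, 0xeb, 0xcc, 0x59]
t2 = [0xa7, 0xcc, 0x59, 0xcc, 0x59, 0x2c, 0xeb, 0x59]
t3 = [0xa7, 0x96, 0x06, 0x15, 0x59, 0xeb, 0xeb, 0x59]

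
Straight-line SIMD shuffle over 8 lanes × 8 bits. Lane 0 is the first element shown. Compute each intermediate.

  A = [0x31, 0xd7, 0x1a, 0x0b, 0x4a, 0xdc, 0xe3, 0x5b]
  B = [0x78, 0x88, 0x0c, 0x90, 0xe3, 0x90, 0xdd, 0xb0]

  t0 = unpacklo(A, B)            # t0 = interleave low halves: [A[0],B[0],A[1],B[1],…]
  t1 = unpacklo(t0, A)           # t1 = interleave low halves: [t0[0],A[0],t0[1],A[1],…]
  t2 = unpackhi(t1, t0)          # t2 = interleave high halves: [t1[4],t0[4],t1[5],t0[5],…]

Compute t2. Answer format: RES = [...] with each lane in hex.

→ t0 |31|78|d7|88|1a|0c|0b|90|
→ t1 |31|31|78|d7|d7|1a|88|0b|
→ t2 |d7|1a|1a|0c|88|0b|0b|90|

RES = [0xd7, 0x1a, 0x1a, 0x0c, 0x88, 0x0b, 0x0b, 0x90]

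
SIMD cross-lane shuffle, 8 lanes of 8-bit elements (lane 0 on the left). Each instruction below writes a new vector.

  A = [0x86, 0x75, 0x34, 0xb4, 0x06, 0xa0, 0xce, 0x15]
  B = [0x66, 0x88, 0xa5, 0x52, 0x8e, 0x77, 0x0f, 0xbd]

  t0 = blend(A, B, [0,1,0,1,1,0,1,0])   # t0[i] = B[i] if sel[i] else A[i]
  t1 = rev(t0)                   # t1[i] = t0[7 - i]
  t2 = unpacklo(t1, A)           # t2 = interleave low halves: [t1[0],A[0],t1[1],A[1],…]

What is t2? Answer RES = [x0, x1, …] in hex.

→ t0 |86|88|34|52|8e|a0|0f|15|
→ t1 |15|0f|a0|8e|52|34|88|86|
→ t2 |15|86|0f|75|a0|34|8e|b4|

RES = [0x15, 0x86, 0x0f, 0x75, 0xa0, 0x34, 0x8e, 0xb4]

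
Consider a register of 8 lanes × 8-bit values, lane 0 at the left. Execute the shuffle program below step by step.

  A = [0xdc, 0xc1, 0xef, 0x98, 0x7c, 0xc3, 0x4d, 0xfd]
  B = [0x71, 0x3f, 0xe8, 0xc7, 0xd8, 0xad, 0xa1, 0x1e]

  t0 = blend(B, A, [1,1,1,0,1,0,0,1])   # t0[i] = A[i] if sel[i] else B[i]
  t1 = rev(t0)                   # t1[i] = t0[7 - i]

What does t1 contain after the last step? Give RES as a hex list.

RES = [0xfd, 0xa1, 0xad, 0x7c, 0xc7, 0xef, 0xc1, 0xdc]

t0 = [0xdc, 0xc1, 0xef, 0xc7, 0x7c, 0xad, 0xa1, 0xfd]
t1 = [0xfd, 0xa1, 0xad, 0x7c, 0xc7, 0xef, 0xc1, 0xdc]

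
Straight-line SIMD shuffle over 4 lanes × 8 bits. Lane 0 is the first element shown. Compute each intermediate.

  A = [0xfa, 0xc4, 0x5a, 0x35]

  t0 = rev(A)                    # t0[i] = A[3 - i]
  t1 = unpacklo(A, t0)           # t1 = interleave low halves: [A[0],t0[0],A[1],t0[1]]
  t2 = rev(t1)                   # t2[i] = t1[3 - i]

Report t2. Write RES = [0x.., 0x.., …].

RES = [ 0x5a  0xc4  0x35  0xfa ]

t0 = [0x35, 0x5a, 0xc4, 0xfa]
t1 = [0xfa, 0x35, 0xc4, 0x5a]
t2 = [0x5a, 0xc4, 0x35, 0xfa]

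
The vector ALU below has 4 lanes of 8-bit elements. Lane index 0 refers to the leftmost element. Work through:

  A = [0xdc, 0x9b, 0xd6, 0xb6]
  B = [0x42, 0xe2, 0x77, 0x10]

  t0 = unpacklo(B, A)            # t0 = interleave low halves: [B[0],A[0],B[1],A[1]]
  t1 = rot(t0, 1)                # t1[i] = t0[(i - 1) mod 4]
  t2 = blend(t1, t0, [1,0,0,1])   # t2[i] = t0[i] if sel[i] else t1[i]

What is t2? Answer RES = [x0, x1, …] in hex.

RES = [ 0x42  0x42  0xdc  0x9b ]

→ t0 |42|dc|e2|9b|
→ t1 |9b|42|dc|e2|
→ t2 |42|42|dc|9b|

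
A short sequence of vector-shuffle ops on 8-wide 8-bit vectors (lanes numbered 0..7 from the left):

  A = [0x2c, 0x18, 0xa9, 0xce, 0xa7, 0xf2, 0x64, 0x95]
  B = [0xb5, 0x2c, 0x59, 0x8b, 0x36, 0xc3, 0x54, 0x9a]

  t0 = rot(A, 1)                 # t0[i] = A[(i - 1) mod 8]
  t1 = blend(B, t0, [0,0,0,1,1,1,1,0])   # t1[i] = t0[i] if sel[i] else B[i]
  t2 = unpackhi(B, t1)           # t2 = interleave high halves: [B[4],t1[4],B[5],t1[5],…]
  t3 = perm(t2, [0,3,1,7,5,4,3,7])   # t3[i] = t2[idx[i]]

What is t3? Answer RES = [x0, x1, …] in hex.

RES = [0x36, 0xa7, 0xce, 0x9a, 0xf2, 0x54, 0xa7, 0x9a]

t0 = [0x95, 0x2c, 0x18, 0xa9, 0xce, 0xa7, 0xf2, 0x64]
t1 = [0xb5, 0x2c, 0x59, 0xa9, 0xce, 0xa7, 0xf2, 0x9a]
t2 = [0x36, 0xce, 0xc3, 0xa7, 0x54, 0xf2, 0x9a, 0x9a]
t3 = [0x36, 0xa7, 0xce, 0x9a, 0xf2, 0x54, 0xa7, 0x9a]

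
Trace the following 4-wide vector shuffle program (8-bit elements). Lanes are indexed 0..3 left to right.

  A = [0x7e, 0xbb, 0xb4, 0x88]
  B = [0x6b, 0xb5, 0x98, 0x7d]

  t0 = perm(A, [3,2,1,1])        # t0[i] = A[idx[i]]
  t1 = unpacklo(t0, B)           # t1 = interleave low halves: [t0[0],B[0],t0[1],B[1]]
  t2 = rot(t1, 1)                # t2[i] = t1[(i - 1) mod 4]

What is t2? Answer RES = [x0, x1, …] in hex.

RES = [0xb5, 0x88, 0x6b, 0xb4]

→ t0 |88|b4|bb|bb|
→ t1 |88|6b|b4|b5|
→ t2 |b5|88|6b|b4|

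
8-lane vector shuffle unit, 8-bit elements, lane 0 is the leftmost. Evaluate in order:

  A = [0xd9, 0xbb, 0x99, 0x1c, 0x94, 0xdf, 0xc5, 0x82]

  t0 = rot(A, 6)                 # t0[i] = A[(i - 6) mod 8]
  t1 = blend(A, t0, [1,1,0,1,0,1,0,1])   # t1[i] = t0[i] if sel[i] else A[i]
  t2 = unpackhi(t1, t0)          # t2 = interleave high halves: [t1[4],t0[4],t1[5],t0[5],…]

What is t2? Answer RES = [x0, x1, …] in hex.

→ t0 |99|1c|94|df|c5|82|d9|bb|
→ t1 |99|1c|99|df|94|82|c5|bb|
→ t2 |94|c5|82|82|c5|d9|bb|bb|

RES = [0x94, 0xc5, 0x82, 0x82, 0xc5, 0xd9, 0xbb, 0xbb]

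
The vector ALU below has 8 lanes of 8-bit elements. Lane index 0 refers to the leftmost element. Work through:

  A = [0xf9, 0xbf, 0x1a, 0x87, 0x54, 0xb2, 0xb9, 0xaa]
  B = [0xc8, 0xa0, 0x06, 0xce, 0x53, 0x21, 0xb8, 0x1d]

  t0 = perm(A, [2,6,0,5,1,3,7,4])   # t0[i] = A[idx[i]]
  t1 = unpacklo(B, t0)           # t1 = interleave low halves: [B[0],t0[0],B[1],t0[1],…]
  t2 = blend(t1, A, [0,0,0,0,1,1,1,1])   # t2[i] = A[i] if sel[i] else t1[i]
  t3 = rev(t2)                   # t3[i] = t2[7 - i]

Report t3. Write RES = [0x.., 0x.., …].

RES = [0xaa, 0xb9, 0xb2, 0x54, 0xb9, 0xa0, 0x1a, 0xc8]

t0 = [0x1a, 0xb9, 0xf9, 0xb2, 0xbf, 0x87, 0xaa, 0x54]
t1 = [0xc8, 0x1a, 0xa0, 0xb9, 0x06, 0xf9, 0xce, 0xb2]
t2 = [0xc8, 0x1a, 0xa0, 0xb9, 0x54, 0xb2, 0xb9, 0xaa]
t3 = [0xaa, 0xb9, 0xb2, 0x54, 0xb9, 0xa0, 0x1a, 0xc8]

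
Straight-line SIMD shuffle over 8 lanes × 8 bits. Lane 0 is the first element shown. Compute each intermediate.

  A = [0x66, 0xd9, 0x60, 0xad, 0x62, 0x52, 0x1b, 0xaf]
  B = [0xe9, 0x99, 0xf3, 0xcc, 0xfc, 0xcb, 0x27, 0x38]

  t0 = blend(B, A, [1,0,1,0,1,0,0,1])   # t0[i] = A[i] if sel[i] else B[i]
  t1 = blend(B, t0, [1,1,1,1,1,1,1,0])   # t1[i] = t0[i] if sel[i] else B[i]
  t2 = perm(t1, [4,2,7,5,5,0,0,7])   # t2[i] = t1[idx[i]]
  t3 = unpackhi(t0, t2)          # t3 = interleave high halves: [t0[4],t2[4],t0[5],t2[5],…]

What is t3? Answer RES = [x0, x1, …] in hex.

RES = [ 0x62  0xcb  0xcb  0x66  0x27  0x66  0xaf  0x38 ]

→ t0 |66|99|60|cc|62|cb|27|af|
→ t1 |66|99|60|cc|62|cb|27|38|
→ t2 |62|60|38|cb|cb|66|66|38|
→ t3 |62|cb|cb|66|27|66|af|38|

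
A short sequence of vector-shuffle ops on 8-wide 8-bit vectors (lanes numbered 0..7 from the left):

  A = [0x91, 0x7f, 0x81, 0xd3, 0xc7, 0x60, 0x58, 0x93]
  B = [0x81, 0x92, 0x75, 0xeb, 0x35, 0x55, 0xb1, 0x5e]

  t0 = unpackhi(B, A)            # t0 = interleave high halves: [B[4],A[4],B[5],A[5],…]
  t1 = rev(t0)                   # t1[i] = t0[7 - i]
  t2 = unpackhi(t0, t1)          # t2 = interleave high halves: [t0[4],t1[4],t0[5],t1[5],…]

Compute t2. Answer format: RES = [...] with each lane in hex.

  t0: 35 c7 55 60 b1 58 5e 93
  t1: 93 5e 58 b1 60 55 c7 35
  t2: b1 60 58 55 5e c7 93 35

RES = [ 0xb1  0x60  0x58  0x55  0x5e  0xc7  0x93  0x35 ]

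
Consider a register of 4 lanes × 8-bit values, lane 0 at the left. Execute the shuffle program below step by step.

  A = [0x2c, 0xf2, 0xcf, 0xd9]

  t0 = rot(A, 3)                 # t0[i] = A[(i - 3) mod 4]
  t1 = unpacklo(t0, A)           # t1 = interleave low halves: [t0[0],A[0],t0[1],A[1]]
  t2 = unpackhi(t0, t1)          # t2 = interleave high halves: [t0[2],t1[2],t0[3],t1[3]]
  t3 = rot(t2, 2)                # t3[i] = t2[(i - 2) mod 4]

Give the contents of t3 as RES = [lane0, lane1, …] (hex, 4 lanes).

RES = [0x2c, 0xf2, 0xd9, 0xcf]

→ t0 |f2|cf|d9|2c|
→ t1 |f2|2c|cf|f2|
→ t2 |d9|cf|2c|f2|
→ t3 |2c|f2|d9|cf|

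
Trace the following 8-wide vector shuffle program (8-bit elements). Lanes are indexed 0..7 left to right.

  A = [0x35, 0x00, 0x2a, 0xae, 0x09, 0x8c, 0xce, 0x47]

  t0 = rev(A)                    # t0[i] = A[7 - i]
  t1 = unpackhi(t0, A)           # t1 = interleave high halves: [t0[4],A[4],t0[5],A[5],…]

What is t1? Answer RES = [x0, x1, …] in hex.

→ t0 |47|ce|8c|09|ae|2a|00|35|
→ t1 |ae|09|2a|8c|00|ce|35|47|

RES = [ 0xae  0x09  0x2a  0x8c  0x00  0xce  0x35  0x47 ]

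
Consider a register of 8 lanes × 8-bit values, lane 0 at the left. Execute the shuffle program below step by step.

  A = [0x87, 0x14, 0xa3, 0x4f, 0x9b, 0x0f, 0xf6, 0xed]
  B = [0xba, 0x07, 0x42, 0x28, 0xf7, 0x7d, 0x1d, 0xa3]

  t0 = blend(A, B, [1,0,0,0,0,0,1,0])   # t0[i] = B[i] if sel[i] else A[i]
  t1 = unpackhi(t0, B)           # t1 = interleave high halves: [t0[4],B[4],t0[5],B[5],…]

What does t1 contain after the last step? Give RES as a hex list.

RES = [ 0x9b  0xf7  0x0f  0x7d  0x1d  0x1d  0xed  0xa3 ]

→ t0 |ba|14|a3|4f|9b|0f|1d|ed|
→ t1 |9b|f7|0f|7d|1d|1d|ed|a3|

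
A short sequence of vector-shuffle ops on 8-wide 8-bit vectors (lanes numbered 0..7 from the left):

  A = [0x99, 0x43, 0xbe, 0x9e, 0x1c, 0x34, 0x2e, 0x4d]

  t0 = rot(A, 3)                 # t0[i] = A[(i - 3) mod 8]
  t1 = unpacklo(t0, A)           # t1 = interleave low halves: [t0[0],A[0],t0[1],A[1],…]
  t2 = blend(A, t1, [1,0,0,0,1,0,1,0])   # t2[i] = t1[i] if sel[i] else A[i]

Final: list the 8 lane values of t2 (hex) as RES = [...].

RES = [0x34, 0x43, 0xbe, 0x9e, 0x4d, 0x34, 0x99, 0x4d]

  t0: 34 2e 4d 99 43 be 9e 1c
  t1: 34 99 2e 43 4d be 99 9e
  t2: 34 43 be 9e 4d 34 99 4d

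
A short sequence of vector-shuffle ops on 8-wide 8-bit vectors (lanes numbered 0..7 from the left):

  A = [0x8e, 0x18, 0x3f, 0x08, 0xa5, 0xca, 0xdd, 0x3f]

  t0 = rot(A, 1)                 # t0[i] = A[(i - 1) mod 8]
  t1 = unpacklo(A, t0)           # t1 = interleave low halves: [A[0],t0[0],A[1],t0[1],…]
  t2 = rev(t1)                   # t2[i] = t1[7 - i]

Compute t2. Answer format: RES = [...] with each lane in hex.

→ t0 |3f|8e|18|3f|08|a5|ca|dd|
→ t1 |8e|3f|18|8e|3f|18|08|3f|
→ t2 |3f|08|18|3f|8e|18|3f|8e|

RES = [ 0x3f  0x08  0x18  0x3f  0x8e  0x18  0x3f  0x8e ]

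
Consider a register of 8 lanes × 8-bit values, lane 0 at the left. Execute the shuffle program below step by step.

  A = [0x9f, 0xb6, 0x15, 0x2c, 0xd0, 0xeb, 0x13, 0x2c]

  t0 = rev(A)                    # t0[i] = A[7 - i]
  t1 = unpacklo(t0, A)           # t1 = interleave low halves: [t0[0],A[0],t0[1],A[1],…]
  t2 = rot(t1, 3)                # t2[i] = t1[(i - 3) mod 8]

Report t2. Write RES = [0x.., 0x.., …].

RES = [0x15, 0xd0, 0x2c, 0x2c, 0x9f, 0x13, 0xb6, 0xeb]

  t0: 2c 13 eb d0 2c 15 b6 9f
  t1: 2c 9f 13 b6 eb 15 d0 2c
  t2: 15 d0 2c 2c 9f 13 b6 eb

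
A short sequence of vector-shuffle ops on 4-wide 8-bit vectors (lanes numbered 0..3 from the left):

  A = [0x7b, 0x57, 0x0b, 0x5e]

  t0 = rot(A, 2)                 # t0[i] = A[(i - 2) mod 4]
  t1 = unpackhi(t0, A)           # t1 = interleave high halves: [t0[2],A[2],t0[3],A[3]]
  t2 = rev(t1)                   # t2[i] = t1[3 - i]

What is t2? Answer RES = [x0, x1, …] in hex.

t0 = [0x0b, 0x5e, 0x7b, 0x57]
t1 = [0x7b, 0x0b, 0x57, 0x5e]
t2 = [0x5e, 0x57, 0x0b, 0x7b]

RES = [ 0x5e  0x57  0x0b  0x7b ]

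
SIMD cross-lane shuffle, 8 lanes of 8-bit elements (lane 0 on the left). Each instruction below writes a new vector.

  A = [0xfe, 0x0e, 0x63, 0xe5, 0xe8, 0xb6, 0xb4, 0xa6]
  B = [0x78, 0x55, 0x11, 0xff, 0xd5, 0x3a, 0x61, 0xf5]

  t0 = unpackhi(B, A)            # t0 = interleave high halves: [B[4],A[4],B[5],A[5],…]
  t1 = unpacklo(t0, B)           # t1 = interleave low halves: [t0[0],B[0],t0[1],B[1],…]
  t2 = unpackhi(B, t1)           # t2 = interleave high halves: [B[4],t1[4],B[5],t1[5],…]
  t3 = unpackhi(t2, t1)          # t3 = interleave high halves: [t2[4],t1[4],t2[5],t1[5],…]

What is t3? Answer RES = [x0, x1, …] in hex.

RES = [ 0x61  0x3a  0xb6  0x11  0xf5  0xb6  0xff  0xff ]

  t0: d5 e8 3a b6 61 b4 f5 a6
  t1: d5 78 e8 55 3a 11 b6 ff
  t2: d5 3a 3a 11 61 b6 f5 ff
  t3: 61 3a b6 11 f5 b6 ff ff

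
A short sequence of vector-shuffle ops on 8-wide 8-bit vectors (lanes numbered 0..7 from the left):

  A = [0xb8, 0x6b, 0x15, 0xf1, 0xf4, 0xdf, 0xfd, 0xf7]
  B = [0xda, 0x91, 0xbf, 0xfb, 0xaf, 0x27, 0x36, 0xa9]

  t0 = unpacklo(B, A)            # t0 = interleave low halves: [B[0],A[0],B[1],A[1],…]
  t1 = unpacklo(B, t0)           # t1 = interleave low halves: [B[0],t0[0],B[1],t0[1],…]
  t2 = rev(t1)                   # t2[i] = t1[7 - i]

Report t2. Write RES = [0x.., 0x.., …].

  t0: da b8 91 6b bf 15 fb f1
  t1: da da 91 b8 bf 91 fb 6b
  t2: 6b fb 91 bf b8 91 da da

RES = [0x6b, 0xfb, 0x91, 0xbf, 0xb8, 0x91, 0xda, 0xda]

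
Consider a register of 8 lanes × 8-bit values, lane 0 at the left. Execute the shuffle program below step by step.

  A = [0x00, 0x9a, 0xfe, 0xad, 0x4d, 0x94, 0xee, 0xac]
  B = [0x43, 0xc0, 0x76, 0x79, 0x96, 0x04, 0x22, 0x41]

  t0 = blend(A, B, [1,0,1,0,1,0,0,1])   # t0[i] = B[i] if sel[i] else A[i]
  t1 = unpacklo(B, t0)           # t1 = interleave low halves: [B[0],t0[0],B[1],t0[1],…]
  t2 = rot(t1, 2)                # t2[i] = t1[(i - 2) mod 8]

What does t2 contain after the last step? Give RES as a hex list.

RES = [0x79, 0xad, 0x43, 0x43, 0xc0, 0x9a, 0x76, 0x76]

  t0: 43 9a 76 ad 96 94 ee 41
  t1: 43 43 c0 9a 76 76 79 ad
  t2: 79 ad 43 43 c0 9a 76 76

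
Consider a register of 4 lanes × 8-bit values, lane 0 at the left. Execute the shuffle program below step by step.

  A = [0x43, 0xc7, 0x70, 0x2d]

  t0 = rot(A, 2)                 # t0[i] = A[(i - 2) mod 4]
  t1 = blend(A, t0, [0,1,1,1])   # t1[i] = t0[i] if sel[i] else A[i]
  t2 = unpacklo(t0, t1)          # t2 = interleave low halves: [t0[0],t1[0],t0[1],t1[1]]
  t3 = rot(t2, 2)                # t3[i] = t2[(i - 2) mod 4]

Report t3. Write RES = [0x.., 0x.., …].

  t0: 70 2d 43 c7
  t1: 43 2d 43 c7
  t2: 70 43 2d 2d
  t3: 2d 2d 70 43

RES = [0x2d, 0x2d, 0x70, 0x43]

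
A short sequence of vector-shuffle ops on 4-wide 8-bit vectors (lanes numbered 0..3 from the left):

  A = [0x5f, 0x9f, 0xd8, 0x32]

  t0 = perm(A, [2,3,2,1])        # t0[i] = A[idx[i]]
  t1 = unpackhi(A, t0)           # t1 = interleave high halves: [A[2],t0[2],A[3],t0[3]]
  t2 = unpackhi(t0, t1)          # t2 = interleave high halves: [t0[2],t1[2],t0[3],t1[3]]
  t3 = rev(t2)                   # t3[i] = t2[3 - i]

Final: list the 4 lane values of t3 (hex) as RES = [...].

RES = [0x9f, 0x9f, 0x32, 0xd8]

  t0: d8 32 d8 9f
  t1: d8 d8 32 9f
  t2: d8 32 9f 9f
  t3: 9f 9f 32 d8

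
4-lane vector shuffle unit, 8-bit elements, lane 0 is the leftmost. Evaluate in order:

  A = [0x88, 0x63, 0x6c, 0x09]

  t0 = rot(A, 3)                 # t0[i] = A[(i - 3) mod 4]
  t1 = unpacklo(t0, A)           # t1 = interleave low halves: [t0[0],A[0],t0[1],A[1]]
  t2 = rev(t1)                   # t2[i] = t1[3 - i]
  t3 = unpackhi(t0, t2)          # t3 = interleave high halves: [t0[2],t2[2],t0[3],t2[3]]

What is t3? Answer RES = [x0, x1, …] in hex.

→ t0 |63|6c|09|88|
→ t1 |63|88|6c|63|
→ t2 |63|6c|88|63|
→ t3 |09|88|88|63|

RES = [0x09, 0x88, 0x88, 0x63]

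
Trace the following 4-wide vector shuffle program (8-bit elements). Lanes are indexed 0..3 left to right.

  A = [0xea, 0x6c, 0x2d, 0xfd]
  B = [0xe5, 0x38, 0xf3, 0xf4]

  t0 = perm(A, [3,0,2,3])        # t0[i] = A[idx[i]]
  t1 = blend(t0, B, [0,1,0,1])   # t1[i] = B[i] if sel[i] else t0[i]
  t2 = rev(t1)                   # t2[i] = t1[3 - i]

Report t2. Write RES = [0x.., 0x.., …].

RES = [0xf4, 0x2d, 0x38, 0xfd]

t0 = [0xfd, 0xea, 0x2d, 0xfd]
t1 = [0xfd, 0x38, 0x2d, 0xf4]
t2 = [0xf4, 0x2d, 0x38, 0xfd]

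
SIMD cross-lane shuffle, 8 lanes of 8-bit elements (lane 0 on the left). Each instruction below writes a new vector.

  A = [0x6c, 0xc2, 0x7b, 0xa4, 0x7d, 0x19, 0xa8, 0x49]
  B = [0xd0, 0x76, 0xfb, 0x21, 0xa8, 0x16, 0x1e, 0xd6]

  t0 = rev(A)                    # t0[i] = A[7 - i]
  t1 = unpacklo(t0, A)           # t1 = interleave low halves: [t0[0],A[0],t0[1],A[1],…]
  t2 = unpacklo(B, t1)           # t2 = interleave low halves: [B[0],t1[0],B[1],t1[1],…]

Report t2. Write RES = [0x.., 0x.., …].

→ t0 |49|a8|19|7d|a4|7b|c2|6c|
→ t1 |49|6c|a8|c2|19|7b|7d|a4|
→ t2 |d0|49|76|6c|fb|a8|21|c2|

RES = [0xd0, 0x49, 0x76, 0x6c, 0xfb, 0xa8, 0x21, 0xc2]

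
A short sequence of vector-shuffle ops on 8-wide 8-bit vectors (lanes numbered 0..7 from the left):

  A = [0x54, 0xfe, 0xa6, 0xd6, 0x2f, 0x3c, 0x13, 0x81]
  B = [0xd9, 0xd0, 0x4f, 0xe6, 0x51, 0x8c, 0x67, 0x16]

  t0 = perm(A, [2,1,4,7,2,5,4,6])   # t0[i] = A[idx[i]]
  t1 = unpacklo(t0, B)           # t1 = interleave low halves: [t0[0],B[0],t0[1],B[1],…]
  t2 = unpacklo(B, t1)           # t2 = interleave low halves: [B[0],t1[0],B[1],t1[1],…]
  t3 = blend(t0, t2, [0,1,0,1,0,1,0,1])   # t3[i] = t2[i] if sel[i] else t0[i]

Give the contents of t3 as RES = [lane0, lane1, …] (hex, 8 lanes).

  t0: a6 fe 2f 81 a6 3c 2f 13
  t1: a6 d9 fe d0 2f 4f 81 e6
  t2: d9 a6 d0 d9 4f fe e6 d0
  t3: a6 a6 2f d9 a6 fe 2f d0

RES = [ 0xa6  0xa6  0x2f  0xd9  0xa6  0xfe  0x2f  0xd0 ]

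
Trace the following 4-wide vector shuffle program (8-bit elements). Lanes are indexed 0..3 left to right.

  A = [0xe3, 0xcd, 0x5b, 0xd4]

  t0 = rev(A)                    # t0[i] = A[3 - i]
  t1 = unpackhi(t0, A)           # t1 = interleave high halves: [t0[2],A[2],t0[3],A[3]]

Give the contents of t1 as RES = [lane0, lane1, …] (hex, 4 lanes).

t0 = [0xd4, 0x5b, 0xcd, 0xe3]
t1 = [0xcd, 0x5b, 0xe3, 0xd4]

RES = [ 0xcd  0x5b  0xe3  0xd4 ]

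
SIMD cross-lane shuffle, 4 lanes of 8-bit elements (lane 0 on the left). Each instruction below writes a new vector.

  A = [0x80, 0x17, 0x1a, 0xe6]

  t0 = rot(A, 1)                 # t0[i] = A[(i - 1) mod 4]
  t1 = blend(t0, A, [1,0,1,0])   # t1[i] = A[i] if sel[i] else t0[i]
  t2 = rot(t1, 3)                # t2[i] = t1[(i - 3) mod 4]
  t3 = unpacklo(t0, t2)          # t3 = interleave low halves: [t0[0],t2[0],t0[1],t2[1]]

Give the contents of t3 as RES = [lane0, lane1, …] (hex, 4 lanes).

RES = [0xe6, 0x80, 0x80, 0x1a]

→ t0 |e6|80|17|1a|
→ t1 |80|80|1a|1a|
→ t2 |80|1a|1a|80|
→ t3 |e6|80|80|1a|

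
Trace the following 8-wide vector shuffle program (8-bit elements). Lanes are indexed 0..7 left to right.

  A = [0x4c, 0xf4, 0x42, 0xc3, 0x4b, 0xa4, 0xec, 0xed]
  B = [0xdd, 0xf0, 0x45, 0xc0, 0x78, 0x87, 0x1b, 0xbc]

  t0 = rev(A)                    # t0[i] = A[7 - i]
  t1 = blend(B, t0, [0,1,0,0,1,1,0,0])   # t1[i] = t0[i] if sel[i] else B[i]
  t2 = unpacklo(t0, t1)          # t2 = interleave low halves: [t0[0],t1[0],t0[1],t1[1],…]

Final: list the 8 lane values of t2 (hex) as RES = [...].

RES = [0xed, 0xdd, 0xec, 0xec, 0xa4, 0x45, 0x4b, 0xc0]

  t0: ed ec a4 4b c3 42 f4 4c
  t1: dd ec 45 c0 c3 42 1b bc
  t2: ed dd ec ec a4 45 4b c0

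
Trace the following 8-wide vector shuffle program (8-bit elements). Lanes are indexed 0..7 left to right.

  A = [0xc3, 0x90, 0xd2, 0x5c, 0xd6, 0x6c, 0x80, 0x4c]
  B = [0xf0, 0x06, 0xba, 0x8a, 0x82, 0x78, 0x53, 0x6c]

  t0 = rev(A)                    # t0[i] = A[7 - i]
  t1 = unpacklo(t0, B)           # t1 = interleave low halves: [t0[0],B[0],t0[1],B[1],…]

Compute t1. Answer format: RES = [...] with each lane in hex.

  t0: 4c 80 6c d6 5c d2 90 c3
  t1: 4c f0 80 06 6c ba d6 8a

RES = [ 0x4c  0xf0  0x80  0x06  0x6c  0xba  0xd6  0x8a ]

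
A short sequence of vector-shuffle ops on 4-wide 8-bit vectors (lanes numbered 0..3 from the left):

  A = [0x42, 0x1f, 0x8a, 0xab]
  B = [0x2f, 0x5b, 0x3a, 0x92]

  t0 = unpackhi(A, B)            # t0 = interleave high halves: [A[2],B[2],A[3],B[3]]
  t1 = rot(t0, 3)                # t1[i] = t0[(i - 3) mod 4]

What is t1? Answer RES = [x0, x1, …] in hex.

  t0: 8a 3a ab 92
  t1: 3a ab 92 8a

RES = [ 0x3a  0xab  0x92  0x8a ]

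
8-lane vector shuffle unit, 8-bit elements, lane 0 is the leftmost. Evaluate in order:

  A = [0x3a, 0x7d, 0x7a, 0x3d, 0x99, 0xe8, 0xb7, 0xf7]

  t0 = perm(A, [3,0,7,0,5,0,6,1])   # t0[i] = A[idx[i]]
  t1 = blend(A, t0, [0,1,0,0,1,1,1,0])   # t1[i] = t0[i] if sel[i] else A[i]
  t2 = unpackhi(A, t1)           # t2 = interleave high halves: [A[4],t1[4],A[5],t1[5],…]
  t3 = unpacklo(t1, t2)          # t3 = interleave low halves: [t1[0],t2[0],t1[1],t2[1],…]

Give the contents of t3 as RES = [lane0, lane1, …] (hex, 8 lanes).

t0 = [0x3d, 0x3a, 0xf7, 0x3a, 0xe8, 0x3a, 0xb7, 0x7d]
t1 = [0x3a, 0x3a, 0x7a, 0x3d, 0xe8, 0x3a, 0xb7, 0xf7]
t2 = [0x99, 0xe8, 0xe8, 0x3a, 0xb7, 0xb7, 0xf7, 0xf7]
t3 = [0x3a, 0x99, 0x3a, 0xe8, 0x7a, 0xe8, 0x3d, 0x3a]

RES = [0x3a, 0x99, 0x3a, 0xe8, 0x7a, 0xe8, 0x3d, 0x3a]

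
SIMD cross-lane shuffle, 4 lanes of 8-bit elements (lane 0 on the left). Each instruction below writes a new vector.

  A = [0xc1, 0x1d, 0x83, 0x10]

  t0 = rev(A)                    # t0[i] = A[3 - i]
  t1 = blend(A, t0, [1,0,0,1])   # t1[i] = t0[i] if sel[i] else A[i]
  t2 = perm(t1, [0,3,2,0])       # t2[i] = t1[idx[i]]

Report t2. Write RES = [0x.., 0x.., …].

  t0: 10 83 1d c1
  t1: 10 1d 83 c1
  t2: 10 c1 83 10

RES = [ 0x10  0xc1  0x83  0x10 ]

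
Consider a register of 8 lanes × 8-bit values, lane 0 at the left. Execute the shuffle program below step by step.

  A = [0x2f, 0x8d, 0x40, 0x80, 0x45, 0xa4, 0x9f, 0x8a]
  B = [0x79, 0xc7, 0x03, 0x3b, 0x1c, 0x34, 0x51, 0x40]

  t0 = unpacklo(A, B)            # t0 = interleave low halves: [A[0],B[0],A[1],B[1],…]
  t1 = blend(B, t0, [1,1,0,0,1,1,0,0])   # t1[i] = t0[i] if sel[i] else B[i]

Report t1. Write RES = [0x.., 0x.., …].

t0 = [0x2f, 0x79, 0x8d, 0xc7, 0x40, 0x03, 0x80, 0x3b]
t1 = [0x2f, 0x79, 0x03, 0x3b, 0x40, 0x03, 0x51, 0x40]

RES = [0x2f, 0x79, 0x03, 0x3b, 0x40, 0x03, 0x51, 0x40]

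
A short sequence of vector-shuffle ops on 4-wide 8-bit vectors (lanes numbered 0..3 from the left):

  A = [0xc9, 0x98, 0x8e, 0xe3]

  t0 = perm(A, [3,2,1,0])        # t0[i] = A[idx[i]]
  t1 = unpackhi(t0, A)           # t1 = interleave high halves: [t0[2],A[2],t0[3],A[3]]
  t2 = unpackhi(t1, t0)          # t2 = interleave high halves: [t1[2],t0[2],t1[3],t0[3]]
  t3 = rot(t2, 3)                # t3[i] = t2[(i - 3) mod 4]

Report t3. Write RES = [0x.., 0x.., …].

→ t0 |e3|8e|98|c9|
→ t1 |98|8e|c9|e3|
→ t2 |c9|98|e3|c9|
→ t3 |98|e3|c9|c9|

RES = [0x98, 0xe3, 0xc9, 0xc9]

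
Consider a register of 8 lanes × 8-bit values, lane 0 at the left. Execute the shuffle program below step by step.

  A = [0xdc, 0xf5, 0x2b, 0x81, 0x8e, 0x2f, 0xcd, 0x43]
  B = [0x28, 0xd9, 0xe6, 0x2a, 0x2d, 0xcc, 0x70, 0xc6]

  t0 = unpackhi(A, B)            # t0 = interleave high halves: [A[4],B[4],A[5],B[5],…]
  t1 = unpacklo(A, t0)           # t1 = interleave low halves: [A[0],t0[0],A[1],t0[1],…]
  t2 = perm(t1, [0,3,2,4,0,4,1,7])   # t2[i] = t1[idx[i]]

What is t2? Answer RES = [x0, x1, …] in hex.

  t0: 8e 2d 2f cc cd 70 43 c6
  t1: dc 8e f5 2d 2b 2f 81 cc
  t2: dc 2d f5 2b dc 2b 8e cc

RES = [ 0xdc  0x2d  0xf5  0x2b  0xdc  0x2b  0x8e  0xcc ]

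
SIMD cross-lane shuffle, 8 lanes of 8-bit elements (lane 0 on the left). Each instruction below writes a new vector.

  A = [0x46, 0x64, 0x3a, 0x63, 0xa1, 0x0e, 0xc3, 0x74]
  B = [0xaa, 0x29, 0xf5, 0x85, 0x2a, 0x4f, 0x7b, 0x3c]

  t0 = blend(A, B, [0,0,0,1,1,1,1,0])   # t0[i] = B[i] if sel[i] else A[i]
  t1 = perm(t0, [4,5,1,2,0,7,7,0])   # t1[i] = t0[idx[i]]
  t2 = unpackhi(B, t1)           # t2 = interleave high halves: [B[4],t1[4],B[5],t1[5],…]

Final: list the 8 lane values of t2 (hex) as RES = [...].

RES = [ 0x2a  0x46  0x4f  0x74  0x7b  0x74  0x3c  0x46 ]

→ t0 |46|64|3a|85|2a|4f|7b|74|
→ t1 |2a|4f|64|3a|46|74|74|46|
→ t2 |2a|46|4f|74|7b|74|3c|46|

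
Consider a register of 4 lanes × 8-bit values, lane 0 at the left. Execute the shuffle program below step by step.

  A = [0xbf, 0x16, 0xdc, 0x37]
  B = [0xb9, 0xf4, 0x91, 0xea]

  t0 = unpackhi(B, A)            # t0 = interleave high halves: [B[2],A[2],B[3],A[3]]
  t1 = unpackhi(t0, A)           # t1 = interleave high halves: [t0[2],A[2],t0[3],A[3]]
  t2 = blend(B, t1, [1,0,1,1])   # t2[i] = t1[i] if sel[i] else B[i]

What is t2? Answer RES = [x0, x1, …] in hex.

RES = [ 0xea  0xf4  0x37  0x37 ]

t0 = [0x91, 0xdc, 0xea, 0x37]
t1 = [0xea, 0xdc, 0x37, 0x37]
t2 = [0xea, 0xf4, 0x37, 0x37]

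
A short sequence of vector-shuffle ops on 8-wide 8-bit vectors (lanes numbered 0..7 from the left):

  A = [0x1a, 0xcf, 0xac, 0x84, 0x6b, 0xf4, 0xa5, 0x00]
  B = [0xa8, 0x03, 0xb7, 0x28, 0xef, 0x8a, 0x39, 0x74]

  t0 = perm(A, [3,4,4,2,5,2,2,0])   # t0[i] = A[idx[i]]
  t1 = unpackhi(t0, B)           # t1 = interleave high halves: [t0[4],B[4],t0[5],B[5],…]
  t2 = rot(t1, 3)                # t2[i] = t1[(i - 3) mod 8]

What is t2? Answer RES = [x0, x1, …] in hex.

→ t0 |84|6b|6b|ac|f4|ac|ac|1a|
→ t1 |f4|ef|ac|8a|ac|39|1a|74|
→ t2 |39|1a|74|f4|ef|ac|8a|ac|

RES = [ 0x39  0x1a  0x74  0xf4  0xef  0xac  0x8a  0xac ]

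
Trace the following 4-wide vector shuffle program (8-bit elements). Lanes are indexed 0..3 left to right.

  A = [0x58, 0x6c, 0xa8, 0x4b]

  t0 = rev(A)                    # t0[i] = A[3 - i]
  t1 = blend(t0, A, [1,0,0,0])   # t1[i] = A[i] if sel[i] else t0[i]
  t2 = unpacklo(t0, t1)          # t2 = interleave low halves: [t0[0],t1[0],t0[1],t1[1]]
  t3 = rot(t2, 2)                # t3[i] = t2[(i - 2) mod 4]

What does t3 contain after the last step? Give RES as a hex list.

t0 = [0x4b, 0xa8, 0x6c, 0x58]
t1 = [0x58, 0xa8, 0x6c, 0x58]
t2 = [0x4b, 0x58, 0xa8, 0xa8]
t3 = [0xa8, 0xa8, 0x4b, 0x58]

RES = [0xa8, 0xa8, 0x4b, 0x58]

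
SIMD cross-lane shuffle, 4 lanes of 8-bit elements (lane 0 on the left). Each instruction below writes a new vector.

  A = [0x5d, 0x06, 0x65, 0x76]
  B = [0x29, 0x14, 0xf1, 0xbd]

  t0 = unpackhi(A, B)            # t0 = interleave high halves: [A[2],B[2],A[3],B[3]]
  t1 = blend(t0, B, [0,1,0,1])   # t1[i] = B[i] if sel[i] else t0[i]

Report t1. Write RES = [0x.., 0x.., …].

RES = [ 0x65  0x14  0x76  0xbd ]

  t0: 65 f1 76 bd
  t1: 65 14 76 bd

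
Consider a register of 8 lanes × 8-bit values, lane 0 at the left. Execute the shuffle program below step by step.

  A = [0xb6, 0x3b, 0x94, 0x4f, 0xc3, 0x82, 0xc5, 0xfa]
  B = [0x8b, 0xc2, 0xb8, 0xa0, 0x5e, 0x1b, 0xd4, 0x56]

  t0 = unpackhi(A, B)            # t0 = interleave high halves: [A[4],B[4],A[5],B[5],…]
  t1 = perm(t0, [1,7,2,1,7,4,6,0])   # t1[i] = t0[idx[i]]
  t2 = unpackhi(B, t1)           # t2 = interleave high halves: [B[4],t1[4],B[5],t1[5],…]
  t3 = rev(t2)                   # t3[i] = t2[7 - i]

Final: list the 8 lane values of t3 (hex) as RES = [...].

t0 = [0xc3, 0x5e, 0x82, 0x1b, 0xc5, 0xd4, 0xfa, 0x56]
t1 = [0x5e, 0x56, 0x82, 0x5e, 0x56, 0xc5, 0xfa, 0xc3]
t2 = [0x5e, 0x56, 0x1b, 0xc5, 0xd4, 0xfa, 0x56, 0xc3]
t3 = [0xc3, 0x56, 0xfa, 0xd4, 0xc5, 0x1b, 0x56, 0x5e]

RES = [0xc3, 0x56, 0xfa, 0xd4, 0xc5, 0x1b, 0x56, 0x5e]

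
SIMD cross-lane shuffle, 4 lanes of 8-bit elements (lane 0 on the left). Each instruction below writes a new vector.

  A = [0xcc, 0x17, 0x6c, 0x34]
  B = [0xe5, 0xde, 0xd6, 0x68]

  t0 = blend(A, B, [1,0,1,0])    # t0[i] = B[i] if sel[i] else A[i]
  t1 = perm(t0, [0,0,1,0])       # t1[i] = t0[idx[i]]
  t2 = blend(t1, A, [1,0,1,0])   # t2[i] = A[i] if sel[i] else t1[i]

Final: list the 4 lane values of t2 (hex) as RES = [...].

t0 = [0xe5, 0x17, 0xd6, 0x34]
t1 = [0xe5, 0xe5, 0x17, 0xe5]
t2 = [0xcc, 0xe5, 0x6c, 0xe5]

RES = [0xcc, 0xe5, 0x6c, 0xe5]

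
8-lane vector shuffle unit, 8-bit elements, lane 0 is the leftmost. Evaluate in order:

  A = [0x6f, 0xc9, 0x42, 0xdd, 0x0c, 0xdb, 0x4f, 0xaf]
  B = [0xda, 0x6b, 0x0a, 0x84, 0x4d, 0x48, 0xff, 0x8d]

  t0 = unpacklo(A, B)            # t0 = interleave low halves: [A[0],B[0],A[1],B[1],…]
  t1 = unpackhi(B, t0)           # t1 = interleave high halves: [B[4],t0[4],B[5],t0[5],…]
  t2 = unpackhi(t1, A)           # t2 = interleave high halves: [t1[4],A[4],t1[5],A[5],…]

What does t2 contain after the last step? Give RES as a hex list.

RES = [0xff, 0x0c, 0xdd, 0xdb, 0x8d, 0x4f, 0x84, 0xaf]

t0 = [0x6f, 0xda, 0xc9, 0x6b, 0x42, 0x0a, 0xdd, 0x84]
t1 = [0x4d, 0x42, 0x48, 0x0a, 0xff, 0xdd, 0x8d, 0x84]
t2 = [0xff, 0x0c, 0xdd, 0xdb, 0x8d, 0x4f, 0x84, 0xaf]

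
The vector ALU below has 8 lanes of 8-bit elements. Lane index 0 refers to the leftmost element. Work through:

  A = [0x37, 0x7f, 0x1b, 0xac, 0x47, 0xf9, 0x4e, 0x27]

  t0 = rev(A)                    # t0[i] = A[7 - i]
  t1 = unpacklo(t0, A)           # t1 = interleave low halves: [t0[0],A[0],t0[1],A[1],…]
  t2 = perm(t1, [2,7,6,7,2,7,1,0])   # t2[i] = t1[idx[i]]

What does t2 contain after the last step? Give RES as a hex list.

RES = [0x4e, 0xac, 0x47, 0xac, 0x4e, 0xac, 0x37, 0x27]

t0 = [0x27, 0x4e, 0xf9, 0x47, 0xac, 0x1b, 0x7f, 0x37]
t1 = [0x27, 0x37, 0x4e, 0x7f, 0xf9, 0x1b, 0x47, 0xac]
t2 = [0x4e, 0xac, 0x47, 0xac, 0x4e, 0xac, 0x37, 0x27]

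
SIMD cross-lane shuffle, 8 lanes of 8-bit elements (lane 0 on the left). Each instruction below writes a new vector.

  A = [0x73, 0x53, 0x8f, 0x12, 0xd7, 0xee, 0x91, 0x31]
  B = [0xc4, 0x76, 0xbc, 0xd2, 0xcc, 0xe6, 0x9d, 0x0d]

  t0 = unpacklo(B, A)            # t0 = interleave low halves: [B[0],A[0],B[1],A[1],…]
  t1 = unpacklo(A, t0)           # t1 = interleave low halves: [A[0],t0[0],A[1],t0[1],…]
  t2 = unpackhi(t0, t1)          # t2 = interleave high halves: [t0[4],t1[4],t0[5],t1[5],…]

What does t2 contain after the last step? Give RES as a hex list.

RES = [0xbc, 0x8f, 0x8f, 0x76, 0xd2, 0x12, 0x12, 0x53]

→ t0 |c4|73|76|53|bc|8f|d2|12|
→ t1 |73|c4|53|73|8f|76|12|53|
→ t2 |bc|8f|8f|76|d2|12|12|53|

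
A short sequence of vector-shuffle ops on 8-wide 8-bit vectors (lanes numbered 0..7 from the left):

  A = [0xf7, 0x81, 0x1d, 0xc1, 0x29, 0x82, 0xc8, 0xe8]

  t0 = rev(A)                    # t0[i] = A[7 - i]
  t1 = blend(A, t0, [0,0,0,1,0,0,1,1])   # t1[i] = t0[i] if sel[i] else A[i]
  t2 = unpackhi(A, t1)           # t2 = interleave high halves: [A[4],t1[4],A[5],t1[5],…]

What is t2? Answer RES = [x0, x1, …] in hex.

RES = [0x29, 0x29, 0x82, 0x82, 0xc8, 0x81, 0xe8, 0xf7]

→ t0 |e8|c8|82|29|c1|1d|81|f7|
→ t1 |f7|81|1d|29|29|82|81|f7|
→ t2 |29|29|82|82|c8|81|e8|f7|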